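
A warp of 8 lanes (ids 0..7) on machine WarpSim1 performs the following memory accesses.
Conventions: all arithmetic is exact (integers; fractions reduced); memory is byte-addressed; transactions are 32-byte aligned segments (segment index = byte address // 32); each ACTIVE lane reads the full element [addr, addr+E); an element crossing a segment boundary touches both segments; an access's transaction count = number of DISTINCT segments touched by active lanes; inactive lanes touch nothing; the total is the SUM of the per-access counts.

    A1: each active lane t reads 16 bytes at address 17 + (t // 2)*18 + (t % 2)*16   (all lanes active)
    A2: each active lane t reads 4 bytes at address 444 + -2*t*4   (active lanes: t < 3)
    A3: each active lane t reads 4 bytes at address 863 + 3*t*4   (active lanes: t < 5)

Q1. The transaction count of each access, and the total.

A1: 4 transactions
A2: 1 transaction
A3: 3 transactions

Answer: 4,1,3; total 8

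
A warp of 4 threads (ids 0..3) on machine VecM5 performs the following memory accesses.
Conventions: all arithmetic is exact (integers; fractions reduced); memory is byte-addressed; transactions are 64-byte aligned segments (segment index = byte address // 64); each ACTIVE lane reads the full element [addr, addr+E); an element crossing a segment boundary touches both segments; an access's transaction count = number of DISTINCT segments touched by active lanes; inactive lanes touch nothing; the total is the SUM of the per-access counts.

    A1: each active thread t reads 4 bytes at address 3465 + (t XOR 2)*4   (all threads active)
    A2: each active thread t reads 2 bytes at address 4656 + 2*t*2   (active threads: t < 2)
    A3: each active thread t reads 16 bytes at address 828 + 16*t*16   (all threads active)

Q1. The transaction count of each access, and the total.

A1: 1 transaction
A2: 1 transaction
A3: 8 transactions

Answer: 1,1,8; total 10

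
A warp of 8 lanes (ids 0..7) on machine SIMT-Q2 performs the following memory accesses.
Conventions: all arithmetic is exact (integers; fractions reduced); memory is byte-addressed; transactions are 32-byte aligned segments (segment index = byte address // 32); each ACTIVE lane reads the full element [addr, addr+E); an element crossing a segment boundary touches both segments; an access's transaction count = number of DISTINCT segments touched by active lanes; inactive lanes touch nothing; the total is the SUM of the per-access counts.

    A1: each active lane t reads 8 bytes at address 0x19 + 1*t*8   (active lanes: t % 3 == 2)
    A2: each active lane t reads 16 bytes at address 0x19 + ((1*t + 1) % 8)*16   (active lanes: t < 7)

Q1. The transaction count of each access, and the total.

A1: 2 transactions
A2: 4 transactions

Answer: 2,4; total 6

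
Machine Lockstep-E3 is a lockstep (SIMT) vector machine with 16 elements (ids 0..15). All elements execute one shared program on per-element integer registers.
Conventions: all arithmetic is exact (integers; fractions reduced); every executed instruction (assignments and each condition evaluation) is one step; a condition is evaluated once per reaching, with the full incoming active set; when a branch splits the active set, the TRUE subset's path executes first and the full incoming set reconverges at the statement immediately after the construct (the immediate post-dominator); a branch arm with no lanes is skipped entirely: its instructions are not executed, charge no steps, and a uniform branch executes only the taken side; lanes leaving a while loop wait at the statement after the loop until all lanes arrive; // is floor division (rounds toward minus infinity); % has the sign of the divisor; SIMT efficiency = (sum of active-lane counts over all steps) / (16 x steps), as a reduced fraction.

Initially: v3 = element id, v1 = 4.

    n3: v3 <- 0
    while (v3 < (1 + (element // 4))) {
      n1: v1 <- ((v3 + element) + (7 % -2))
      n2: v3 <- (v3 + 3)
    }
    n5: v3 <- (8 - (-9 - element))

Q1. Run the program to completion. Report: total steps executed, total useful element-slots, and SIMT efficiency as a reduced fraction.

Answer: 9 steps, 108 useful, 3/4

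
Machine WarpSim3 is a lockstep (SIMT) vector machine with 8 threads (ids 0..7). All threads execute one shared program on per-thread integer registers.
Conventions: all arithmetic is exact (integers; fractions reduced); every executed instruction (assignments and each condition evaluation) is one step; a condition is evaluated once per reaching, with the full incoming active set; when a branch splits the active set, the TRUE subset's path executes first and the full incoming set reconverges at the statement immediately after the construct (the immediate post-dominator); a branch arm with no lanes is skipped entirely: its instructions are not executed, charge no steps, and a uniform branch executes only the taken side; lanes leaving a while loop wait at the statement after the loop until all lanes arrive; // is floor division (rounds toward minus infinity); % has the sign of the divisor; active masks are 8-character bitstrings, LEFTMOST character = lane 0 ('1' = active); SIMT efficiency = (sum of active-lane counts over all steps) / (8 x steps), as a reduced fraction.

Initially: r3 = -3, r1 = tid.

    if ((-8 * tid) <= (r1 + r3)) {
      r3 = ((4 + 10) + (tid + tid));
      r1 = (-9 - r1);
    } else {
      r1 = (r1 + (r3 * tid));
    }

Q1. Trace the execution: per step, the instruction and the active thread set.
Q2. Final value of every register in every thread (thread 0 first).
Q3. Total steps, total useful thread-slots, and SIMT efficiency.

step 0: eval ((-8 * tid) <= (r1 + r3)) 11111111
step 1: r3 <- ((4 + 10) + (tid + tid)) 01111111
step 2: r1 <- (-9 - r1)              01111111
step 3: r1 <- (r1 + (r3 * tid))      10000000

Answer: 4 steps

r3: -3,16,18,20,22,24,26,28
r1: 0,-10,-11,-12,-13,-14,-15,-16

steps = 4; useful = 23; efficiency = 23/32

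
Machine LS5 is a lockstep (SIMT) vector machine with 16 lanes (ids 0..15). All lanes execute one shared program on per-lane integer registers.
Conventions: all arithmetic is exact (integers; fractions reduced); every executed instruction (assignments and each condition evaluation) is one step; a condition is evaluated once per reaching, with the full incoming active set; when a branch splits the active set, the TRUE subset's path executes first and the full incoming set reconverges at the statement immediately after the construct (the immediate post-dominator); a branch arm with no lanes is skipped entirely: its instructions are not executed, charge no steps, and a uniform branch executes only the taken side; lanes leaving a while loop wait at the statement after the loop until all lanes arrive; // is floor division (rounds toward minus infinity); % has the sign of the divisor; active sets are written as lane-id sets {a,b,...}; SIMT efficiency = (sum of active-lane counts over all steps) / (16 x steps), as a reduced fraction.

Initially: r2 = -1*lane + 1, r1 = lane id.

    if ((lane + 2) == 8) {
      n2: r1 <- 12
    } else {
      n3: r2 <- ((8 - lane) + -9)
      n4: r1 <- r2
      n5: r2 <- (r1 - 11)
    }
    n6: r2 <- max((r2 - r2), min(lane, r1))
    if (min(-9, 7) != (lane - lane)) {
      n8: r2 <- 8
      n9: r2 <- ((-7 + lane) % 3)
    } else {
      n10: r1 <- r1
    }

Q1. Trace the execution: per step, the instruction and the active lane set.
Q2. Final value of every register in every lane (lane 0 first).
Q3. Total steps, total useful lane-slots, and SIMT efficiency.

step 0: eval ((lane + 2) == 8)       {0,1,2,3,4,5,6,7,8,9,10,11,12,13,14,15}
step 1: r1 <- 12                     {6}
step 2: r2 <- ((8 - lane) + -9)      {0,1,2,3,4,5,7,8,9,10,11,12,13,14,15}
step 3: r1 <- r2                     {0,1,2,3,4,5,7,8,9,10,11,12,13,14,15}
step 4: r2 <- (r1 - 11)              {0,1,2,3,4,5,7,8,9,10,11,12,13,14,15}
step 5: r2 <- max((r2 - r2), min(lane, r1)) {0,1,2,3,4,5,6,7,8,9,10,11,12,13,14,15}
step 6: eval (min(-9, 7) != (lane - lane)) {0,1,2,3,4,5,6,7,8,9,10,11,12,13,14,15}
step 7: r2 <- 8                      {0,1,2,3,4,5,6,7,8,9,10,11,12,13,14,15}
step 8: r2 <- ((-7 + lane) % 3)      {0,1,2,3,4,5,6,7,8,9,10,11,12,13,14,15}

Answer: 9 steps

r2: 2,0,1,2,0,1,2,0,1,2,0,1,2,0,1,2
r1: -1,-2,-3,-4,-5,-6,12,-8,-9,-10,-11,-12,-13,-14,-15,-16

steps = 9; useful = 126; efficiency = 126/144 = 7/8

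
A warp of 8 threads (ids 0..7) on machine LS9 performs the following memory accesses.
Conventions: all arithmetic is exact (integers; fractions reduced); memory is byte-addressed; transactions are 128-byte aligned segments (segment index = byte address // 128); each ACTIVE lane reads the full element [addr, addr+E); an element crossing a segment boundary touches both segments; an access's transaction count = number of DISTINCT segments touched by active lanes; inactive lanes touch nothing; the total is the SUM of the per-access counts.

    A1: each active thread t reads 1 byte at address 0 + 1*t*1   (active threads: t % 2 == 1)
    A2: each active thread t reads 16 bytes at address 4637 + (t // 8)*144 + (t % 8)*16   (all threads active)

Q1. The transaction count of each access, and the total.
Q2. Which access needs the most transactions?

A1: 1 transaction
A2: 2 transactions

Answer: 1,2; total 3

Answer: A2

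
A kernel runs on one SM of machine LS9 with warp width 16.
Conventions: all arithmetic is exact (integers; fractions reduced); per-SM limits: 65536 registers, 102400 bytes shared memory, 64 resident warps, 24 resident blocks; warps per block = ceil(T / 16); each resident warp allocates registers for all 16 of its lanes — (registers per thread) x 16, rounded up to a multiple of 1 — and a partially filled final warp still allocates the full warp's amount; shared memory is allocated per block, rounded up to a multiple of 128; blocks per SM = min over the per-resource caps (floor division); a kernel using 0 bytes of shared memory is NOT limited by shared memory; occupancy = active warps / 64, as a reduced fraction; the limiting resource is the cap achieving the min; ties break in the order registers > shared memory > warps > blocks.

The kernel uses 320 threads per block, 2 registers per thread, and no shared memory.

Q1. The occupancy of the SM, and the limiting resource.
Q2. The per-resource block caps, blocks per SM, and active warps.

Answer: occupancy 15/16, limited by warps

registers: 102 blocks
shared memory: no limit (kernel uses none)
warps: 3 blocks
blocks: 24 blocks

Answer: 3 blocks, 60 active warps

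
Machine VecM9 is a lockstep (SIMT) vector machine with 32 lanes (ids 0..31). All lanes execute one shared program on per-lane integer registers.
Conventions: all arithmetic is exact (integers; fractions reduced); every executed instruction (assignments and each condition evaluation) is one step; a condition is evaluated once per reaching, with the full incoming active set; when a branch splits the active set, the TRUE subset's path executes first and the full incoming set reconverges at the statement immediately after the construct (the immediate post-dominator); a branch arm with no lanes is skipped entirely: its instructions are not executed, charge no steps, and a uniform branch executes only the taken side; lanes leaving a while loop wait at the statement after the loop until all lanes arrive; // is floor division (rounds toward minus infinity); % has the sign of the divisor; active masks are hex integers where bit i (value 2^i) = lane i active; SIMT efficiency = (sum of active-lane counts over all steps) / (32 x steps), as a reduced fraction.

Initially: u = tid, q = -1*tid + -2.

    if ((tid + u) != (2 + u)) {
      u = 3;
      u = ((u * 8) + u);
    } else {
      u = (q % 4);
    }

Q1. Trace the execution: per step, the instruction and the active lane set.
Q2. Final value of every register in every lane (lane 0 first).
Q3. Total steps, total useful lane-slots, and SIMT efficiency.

step 0: eval ((tid + u) != (2 + u))  0xffffffff
step 1: u <- 3                       0xfffffffb
step 2: u <- ((u * 8) + u)           0xfffffffb
step 3: u <- (q % 4)                 0x00000004

Answer: 4 steps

u: 27,27,0,27,27,27,27,27,27,27,27,27,27,27,27,27,27,27,27,27,27,27,27,27,27,27,27,27,27,27,27,27
q: -2,-3,-4,-5,-6,-7,-8,-9,-10,-11,-12,-13,-14,-15,-16,-17,-18,-19,-20,-21,-22,-23,-24,-25,-26,-27,-28,-29,-30,-31,-32,-33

steps = 4; useful = 95; efficiency = 95/128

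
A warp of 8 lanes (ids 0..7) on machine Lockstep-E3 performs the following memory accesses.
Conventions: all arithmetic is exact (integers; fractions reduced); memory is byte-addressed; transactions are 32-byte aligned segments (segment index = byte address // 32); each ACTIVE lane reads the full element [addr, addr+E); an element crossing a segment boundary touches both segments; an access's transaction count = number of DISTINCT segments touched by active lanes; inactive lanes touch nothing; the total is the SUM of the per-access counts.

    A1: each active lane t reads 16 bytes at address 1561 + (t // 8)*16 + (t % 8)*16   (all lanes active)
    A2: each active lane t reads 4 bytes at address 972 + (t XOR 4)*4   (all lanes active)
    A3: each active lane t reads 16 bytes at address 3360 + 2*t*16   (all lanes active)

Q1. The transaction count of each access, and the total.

A1: 5 transactions
A2: 2 transactions
A3: 8 transactions

Answer: 5,2,8; total 15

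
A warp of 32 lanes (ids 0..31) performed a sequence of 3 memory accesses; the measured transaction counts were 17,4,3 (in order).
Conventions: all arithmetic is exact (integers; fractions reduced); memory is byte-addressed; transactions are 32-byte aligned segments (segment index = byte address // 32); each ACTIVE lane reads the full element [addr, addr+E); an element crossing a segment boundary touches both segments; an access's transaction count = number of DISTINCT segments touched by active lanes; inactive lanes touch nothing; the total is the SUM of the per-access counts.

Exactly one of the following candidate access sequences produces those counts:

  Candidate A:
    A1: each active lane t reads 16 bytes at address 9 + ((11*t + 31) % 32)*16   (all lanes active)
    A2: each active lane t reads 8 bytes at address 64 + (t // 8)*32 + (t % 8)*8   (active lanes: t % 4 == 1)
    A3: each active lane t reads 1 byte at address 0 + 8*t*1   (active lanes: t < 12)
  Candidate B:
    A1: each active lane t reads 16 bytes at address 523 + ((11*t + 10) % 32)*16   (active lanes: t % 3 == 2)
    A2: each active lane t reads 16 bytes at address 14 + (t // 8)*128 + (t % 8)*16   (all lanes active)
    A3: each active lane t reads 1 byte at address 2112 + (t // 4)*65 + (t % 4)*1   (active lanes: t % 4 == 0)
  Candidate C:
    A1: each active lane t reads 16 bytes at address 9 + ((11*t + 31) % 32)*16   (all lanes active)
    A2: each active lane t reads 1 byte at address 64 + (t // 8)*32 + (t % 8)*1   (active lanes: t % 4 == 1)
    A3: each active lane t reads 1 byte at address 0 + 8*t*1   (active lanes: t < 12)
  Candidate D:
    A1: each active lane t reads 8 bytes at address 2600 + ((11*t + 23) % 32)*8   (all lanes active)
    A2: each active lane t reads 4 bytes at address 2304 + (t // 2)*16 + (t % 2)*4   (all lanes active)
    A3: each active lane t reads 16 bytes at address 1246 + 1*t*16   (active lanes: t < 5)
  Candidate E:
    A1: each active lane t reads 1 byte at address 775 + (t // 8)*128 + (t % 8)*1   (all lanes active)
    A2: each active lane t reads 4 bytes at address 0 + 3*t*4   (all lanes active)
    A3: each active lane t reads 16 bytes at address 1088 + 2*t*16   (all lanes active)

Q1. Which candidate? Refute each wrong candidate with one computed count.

A: A2 gives 5 transactions, not 4
B: A1 gives 6 transactions, not 17
D: A1 gives 9 transactions, not 17
E: A1 gives 4 transactions, not 17
C: all counts match (17,4,3)

Answer: C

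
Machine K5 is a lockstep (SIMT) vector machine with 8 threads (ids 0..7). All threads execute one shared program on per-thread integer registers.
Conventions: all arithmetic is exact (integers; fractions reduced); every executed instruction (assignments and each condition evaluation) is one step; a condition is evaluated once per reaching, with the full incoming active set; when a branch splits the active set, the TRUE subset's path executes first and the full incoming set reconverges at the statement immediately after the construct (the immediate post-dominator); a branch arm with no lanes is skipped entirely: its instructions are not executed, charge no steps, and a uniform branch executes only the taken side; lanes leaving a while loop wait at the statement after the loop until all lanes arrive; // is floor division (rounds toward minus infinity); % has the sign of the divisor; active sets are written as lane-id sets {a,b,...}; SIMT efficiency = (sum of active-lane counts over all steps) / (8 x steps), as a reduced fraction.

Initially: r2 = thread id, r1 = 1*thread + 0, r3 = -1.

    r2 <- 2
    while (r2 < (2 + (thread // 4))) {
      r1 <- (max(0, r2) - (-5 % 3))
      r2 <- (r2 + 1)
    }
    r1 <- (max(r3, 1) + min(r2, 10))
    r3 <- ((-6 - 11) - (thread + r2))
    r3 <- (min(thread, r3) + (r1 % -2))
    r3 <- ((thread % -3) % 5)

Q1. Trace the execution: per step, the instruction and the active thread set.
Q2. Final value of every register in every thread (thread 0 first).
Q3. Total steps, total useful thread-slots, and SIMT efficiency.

step 0: r2 <- 2                      {0,1,2,3,4,5,6,7}
step 1: eval (r2 < (2 + (thread // 4))) {0,1,2,3,4,5,6,7}
step 2: r1 <- (max(0, r2) - (-5 % 3)) {4,5,6,7}
step 3: r2 <- (r2 + 1)               {4,5,6,7}
step 4: eval (r2 < (2 + (thread // 4))) {4,5,6,7}
step 5: r1 <- (max(r3, 1) + min(r2, 10)) {0,1,2,3,4,5,6,7}
step 6: r3 <- ((-6 - 11) - (thread + r2)) {0,1,2,3,4,5,6,7}
step 7: r3 <- (min(thread, r3) + (r1 % -2)) {0,1,2,3,4,5,6,7}
step 8: r3 <- ((thread % -3) % 5)    {0,1,2,3,4,5,6,7}

Answer: 9 steps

r2: 2,2,2,2,3,3,3,3
r1: 3,3,3,3,4,4,4,4
r3: 0,3,4,0,3,4,0,3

steps = 9; useful = 60; efficiency = 60/72 = 5/6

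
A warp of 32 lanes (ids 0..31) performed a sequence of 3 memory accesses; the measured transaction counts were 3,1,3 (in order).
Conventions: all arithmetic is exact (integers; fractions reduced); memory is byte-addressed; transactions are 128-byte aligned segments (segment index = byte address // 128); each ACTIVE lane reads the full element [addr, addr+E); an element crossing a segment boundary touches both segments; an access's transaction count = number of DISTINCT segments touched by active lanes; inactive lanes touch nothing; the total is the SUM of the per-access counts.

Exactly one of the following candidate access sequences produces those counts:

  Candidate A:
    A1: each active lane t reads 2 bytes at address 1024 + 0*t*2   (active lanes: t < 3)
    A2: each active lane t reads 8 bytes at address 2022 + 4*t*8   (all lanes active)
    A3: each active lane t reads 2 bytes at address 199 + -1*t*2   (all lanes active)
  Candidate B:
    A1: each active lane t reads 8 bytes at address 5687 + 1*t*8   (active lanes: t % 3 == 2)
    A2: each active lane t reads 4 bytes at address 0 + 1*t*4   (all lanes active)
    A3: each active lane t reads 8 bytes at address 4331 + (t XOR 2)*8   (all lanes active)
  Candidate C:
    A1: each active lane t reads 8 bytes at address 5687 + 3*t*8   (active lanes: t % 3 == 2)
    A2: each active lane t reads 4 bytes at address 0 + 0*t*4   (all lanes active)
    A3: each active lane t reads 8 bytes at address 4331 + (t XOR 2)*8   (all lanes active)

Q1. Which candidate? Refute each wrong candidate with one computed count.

A: A1 gives 1 transaction, not 3
C: A1 gives 6 transactions, not 3
B: all counts match (3,1,3)

Answer: B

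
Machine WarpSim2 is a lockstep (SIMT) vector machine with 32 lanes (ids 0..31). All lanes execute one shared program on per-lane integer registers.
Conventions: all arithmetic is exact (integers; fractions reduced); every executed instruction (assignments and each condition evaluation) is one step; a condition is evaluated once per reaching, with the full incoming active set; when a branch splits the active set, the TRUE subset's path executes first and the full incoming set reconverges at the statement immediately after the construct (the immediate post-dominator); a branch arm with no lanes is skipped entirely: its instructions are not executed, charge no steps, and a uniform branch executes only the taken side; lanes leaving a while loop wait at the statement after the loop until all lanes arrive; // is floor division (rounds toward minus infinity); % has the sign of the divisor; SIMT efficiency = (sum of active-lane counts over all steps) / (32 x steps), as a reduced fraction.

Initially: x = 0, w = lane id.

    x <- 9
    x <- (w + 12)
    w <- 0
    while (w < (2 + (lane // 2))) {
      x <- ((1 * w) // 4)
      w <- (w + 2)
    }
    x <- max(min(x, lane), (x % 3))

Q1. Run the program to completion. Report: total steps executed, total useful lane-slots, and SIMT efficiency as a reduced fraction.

Answer: 32 steps, 640 useful, 5/8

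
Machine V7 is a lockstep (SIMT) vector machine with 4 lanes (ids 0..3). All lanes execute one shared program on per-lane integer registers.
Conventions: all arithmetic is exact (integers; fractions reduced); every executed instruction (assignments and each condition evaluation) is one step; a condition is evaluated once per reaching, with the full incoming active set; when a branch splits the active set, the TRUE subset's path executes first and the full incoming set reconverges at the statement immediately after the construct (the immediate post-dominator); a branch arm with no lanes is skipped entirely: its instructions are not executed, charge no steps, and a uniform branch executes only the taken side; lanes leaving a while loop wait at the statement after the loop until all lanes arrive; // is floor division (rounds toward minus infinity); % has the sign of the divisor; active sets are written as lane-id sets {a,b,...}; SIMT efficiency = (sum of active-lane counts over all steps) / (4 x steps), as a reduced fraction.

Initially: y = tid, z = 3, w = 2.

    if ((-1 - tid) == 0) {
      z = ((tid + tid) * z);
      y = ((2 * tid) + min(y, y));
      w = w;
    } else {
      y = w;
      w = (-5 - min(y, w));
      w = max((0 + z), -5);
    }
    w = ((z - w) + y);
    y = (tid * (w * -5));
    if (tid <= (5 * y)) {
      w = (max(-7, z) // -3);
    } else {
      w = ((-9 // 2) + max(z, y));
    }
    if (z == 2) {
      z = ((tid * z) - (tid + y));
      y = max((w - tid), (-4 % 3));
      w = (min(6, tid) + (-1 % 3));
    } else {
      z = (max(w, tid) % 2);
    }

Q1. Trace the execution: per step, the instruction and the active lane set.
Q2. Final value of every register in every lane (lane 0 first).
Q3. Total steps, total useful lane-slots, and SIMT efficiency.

step 0: eval ((-1 - tid) == 0)       {0,1,2,3}
step 1: y <- w                       {0,1,2,3}
step 2: w <- (-5 - min(y, w))        {0,1,2,3}
step 3: w <- max((0 + z), -5)        {0,1,2,3}
step 4: w <- ((z - w) + y)           {0,1,2,3}
step 5: y <- (tid * (w * -5))        {0,1,2,3}
step 6: eval (tid <= (5 * y))        {0,1,2,3}
step 7: w <- (max(-7, z) // -3)      {0}
step 8: w <- ((-9 // 2) + max(z, y)) {1,2,3}
step 9: eval (z == 2)                {0,1,2,3}
step 10: z <- (max(w, tid) % 2)       {0,1,2,3}

Answer: 11 steps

y: 0,-10,-20,-30
z: 0,1,0,1
w: -1,-2,-2,-2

steps = 11; useful = 40; efficiency = 40/44 = 10/11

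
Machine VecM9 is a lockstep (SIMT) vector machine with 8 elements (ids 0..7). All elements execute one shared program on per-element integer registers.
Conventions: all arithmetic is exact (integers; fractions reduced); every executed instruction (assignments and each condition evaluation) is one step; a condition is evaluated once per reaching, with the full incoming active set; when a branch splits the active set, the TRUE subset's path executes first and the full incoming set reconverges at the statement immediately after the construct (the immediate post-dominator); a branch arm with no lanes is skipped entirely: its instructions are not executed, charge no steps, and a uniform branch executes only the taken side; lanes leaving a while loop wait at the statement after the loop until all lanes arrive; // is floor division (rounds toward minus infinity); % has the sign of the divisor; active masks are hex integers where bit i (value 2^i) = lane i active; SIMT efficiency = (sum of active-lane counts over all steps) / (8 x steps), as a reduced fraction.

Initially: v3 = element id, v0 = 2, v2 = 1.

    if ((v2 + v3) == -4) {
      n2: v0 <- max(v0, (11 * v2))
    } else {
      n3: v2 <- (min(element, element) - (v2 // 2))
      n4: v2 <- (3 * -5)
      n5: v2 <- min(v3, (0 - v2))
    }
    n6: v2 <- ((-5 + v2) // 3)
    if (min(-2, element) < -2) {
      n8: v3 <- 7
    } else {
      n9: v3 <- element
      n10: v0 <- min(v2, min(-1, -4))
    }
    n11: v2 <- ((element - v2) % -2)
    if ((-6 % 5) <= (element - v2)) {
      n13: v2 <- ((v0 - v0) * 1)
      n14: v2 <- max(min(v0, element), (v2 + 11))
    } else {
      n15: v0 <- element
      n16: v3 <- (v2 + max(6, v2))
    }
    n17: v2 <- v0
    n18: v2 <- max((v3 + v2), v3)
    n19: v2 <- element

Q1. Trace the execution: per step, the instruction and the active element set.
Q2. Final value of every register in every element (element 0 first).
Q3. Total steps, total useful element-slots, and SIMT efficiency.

step 0: eval ((v2 + v3) == -4)       0xff
step 1: v2 <- (min(element, element) - (v2 // 2)) 0xff
step 2: v2 <- (3 * -5)               0xff
step 3: v2 <- min(v3, (0 - v2))      0xff
step 4: v2 <- ((-5 + v2) // 3)       0xff
step 5: eval (min(-2, element) < -2) 0xff
step 6: v3 <- element                0xff
step 7: v0 <- min(v2, min(-1, -4))   0xff
step 8: v2 <- ((element - v2) % -2)  0xff
step 9: eval ((-6 % 5) <= (element - v2)) 0xff
step 10: v2 <- ((v0 - v0) * 1)        0xf0
step 11: v2 <- max(min(v0, element), (v2 + 11)) 0xf0
step 12: v0 <- element                0x0f
step 13: v3 <- (v2 + max(6, v2))      0x0f
step 14: v2 <- v0                     0xff
step 15: v2 <- max((v3 + v2), v3)     0xff
step 16: v2 <- element                0xff

Answer: 17 steps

v3: 6,5,5,6,4,5,6,7
v0: 0,1,2,3,-4,-4,-4,-4
v2: 0,1,2,3,4,5,6,7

steps = 17; useful = 120; efficiency = 120/136 = 15/17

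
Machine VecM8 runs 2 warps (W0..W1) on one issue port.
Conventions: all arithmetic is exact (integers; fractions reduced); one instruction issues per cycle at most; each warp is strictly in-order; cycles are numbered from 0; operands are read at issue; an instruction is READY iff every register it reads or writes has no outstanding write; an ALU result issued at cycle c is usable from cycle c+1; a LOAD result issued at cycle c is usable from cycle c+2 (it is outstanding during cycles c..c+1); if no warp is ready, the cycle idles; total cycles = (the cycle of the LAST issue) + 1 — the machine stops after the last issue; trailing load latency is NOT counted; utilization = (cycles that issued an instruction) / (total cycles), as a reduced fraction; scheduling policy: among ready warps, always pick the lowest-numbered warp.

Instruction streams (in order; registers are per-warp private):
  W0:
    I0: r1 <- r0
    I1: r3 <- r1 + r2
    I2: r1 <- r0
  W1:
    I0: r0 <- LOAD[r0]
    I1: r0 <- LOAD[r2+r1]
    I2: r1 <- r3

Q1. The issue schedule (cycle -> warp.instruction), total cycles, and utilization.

cycle 0: W0.I0
cycle 1: W0.I1
cycle 2: W0.I2
cycle 3: W1.I0
cycle 4: idle
cycle 5: W1.I1
cycle 6: W1.I2

Answer: 7 cycles, utilization 6/7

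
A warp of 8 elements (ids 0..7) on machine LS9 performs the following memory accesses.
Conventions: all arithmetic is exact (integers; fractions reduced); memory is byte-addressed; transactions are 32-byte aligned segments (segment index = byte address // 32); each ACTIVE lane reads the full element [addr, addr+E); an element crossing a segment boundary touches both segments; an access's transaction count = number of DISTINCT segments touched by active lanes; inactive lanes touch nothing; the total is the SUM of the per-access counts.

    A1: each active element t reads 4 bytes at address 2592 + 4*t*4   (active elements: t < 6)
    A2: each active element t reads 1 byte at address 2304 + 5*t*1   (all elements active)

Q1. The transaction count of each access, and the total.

A1: 3 transactions
A2: 2 transactions

Answer: 3,2; total 5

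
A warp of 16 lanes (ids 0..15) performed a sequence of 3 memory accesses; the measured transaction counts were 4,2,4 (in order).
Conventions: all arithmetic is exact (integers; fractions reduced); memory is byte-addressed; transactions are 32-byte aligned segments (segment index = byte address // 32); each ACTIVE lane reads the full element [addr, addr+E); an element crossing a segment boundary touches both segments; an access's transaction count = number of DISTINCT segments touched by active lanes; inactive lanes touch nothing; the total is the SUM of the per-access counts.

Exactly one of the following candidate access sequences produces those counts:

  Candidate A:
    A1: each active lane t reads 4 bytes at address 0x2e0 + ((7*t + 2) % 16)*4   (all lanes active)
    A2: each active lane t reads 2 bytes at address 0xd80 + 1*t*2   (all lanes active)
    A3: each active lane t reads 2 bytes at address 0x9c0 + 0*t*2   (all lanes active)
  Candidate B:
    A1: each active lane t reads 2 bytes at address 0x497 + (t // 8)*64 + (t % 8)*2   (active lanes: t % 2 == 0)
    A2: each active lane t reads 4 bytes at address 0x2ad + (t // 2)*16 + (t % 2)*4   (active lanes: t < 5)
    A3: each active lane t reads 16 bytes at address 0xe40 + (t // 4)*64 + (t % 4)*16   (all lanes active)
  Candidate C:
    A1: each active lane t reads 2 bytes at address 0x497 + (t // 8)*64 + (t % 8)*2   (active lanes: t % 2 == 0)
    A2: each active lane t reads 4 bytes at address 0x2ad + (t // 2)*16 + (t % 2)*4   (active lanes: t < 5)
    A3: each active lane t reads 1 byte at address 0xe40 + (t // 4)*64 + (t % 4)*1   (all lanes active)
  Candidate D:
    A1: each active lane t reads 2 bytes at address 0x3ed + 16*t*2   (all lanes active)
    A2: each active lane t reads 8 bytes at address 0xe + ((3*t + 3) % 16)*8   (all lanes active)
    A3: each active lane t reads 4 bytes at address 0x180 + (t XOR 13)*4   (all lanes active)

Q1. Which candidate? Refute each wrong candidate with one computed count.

A: A1 gives 2 transactions, not 4
B: A3 gives 8 transactions, not 4
D: A1 gives 16 transactions, not 4
C: all counts match (4,2,4)

Answer: C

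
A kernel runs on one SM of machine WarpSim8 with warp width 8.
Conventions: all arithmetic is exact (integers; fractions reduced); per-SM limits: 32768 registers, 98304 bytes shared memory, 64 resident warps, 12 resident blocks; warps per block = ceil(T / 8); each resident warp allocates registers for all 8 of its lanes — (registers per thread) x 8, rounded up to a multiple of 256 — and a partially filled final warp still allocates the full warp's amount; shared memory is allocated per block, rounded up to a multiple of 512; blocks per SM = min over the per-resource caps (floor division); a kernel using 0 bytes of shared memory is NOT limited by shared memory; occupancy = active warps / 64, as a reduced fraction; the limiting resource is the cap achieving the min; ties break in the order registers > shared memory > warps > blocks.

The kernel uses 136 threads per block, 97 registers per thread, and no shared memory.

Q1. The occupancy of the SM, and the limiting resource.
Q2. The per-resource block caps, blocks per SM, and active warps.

Answer: occupancy 17/64, limited by registers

registers: 1 block
shared memory: no limit (kernel uses none)
warps: 3 blocks
blocks: 12 blocks

Answer: 1 block, 17 active warps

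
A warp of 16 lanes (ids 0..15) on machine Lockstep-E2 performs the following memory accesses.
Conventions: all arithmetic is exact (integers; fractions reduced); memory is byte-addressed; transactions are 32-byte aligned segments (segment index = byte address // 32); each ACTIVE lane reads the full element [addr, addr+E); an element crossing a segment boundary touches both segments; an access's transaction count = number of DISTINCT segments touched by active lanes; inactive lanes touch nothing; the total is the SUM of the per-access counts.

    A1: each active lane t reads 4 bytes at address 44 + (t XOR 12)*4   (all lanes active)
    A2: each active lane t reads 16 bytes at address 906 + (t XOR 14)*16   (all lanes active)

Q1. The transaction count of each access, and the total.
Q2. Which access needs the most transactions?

A1: 3 transactions
A2: 9 transactions

Answer: 3,9; total 12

Answer: A2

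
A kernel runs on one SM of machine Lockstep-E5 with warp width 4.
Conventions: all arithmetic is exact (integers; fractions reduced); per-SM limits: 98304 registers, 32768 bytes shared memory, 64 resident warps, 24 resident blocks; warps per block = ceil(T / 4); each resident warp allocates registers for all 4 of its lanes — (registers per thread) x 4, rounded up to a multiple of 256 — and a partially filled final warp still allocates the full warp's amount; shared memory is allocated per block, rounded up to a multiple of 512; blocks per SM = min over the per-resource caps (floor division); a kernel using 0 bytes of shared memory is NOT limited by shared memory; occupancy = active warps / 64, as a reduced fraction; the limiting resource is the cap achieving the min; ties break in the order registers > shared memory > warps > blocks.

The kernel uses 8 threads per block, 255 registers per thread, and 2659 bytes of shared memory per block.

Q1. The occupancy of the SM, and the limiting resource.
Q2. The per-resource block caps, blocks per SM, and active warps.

Answer: occupancy 5/16, limited by shared memory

registers: 48 blocks
shared memory: 10 blocks
warps: 32 blocks
blocks: 24 blocks

Answer: 10 blocks, 20 active warps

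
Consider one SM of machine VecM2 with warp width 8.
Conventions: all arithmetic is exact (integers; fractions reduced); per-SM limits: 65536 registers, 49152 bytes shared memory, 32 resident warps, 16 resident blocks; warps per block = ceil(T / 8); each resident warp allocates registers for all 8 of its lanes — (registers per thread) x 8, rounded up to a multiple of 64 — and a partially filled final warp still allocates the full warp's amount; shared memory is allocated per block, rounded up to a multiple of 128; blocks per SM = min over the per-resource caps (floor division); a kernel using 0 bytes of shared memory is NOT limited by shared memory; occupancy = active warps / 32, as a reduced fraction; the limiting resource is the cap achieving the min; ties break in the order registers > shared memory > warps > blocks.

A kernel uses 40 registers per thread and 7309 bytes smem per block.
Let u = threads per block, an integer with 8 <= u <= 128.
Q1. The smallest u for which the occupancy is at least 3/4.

Answer: u = 25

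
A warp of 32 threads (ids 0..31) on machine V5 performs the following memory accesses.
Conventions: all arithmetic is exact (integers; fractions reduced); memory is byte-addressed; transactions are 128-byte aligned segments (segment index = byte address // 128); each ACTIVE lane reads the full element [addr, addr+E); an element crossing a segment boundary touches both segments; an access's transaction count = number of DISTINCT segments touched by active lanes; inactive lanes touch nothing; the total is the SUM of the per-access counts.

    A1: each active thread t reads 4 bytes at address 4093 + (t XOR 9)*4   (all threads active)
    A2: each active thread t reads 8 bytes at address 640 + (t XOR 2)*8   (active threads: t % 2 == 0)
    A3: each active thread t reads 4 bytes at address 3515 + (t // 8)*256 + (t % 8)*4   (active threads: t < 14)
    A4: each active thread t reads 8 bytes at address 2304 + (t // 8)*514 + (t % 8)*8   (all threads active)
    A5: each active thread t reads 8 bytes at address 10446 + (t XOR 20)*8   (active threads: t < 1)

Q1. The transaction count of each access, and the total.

A1: 2 transactions
A2: 2 transactions
A3: 2 transactions
A4: 4 transactions
A5: 1 transaction

Answer: 2,2,2,4,1; total 11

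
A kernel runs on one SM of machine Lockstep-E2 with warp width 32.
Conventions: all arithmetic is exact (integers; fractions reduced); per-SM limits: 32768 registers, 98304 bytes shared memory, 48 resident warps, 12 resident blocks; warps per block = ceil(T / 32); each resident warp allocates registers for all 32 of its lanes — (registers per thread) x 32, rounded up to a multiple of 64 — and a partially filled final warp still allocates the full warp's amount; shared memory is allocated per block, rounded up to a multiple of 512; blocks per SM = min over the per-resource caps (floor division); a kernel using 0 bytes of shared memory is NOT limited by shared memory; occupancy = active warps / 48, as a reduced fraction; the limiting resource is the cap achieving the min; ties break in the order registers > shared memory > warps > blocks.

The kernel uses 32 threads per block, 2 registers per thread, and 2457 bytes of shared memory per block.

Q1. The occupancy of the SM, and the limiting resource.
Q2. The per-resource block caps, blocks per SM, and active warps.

Answer: occupancy 1/4, limited by blocks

registers: 512 blocks
shared memory: 38 blocks
warps: 48 blocks
blocks: 12 blocks

Answer: 12 blocks, 12 active warps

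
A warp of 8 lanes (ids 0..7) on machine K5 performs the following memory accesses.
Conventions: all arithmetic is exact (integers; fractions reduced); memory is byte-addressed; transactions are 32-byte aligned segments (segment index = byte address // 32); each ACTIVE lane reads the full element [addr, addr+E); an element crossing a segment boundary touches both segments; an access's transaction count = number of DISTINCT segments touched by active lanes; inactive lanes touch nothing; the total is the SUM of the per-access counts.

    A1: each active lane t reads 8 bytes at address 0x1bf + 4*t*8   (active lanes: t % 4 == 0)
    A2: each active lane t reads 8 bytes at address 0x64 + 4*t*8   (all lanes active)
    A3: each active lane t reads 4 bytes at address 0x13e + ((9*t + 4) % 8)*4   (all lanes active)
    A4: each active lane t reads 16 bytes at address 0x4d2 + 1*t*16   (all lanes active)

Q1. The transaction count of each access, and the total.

A1: 4 transactions
A2: 8 transactions
A3: 2 transactions
A4: 5 transactions

Answer: 4,8,2,5; total 19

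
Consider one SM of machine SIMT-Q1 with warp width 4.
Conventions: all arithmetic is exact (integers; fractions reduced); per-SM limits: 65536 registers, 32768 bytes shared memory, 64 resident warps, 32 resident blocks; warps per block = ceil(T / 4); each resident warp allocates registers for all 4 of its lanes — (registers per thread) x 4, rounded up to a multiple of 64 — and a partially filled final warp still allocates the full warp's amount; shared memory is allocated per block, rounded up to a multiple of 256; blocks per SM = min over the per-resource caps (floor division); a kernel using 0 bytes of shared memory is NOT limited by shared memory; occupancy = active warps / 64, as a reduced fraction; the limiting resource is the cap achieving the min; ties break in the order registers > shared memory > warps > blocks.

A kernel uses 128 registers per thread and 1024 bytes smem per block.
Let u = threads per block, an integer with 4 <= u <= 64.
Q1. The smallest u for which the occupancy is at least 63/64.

Answer: u = 5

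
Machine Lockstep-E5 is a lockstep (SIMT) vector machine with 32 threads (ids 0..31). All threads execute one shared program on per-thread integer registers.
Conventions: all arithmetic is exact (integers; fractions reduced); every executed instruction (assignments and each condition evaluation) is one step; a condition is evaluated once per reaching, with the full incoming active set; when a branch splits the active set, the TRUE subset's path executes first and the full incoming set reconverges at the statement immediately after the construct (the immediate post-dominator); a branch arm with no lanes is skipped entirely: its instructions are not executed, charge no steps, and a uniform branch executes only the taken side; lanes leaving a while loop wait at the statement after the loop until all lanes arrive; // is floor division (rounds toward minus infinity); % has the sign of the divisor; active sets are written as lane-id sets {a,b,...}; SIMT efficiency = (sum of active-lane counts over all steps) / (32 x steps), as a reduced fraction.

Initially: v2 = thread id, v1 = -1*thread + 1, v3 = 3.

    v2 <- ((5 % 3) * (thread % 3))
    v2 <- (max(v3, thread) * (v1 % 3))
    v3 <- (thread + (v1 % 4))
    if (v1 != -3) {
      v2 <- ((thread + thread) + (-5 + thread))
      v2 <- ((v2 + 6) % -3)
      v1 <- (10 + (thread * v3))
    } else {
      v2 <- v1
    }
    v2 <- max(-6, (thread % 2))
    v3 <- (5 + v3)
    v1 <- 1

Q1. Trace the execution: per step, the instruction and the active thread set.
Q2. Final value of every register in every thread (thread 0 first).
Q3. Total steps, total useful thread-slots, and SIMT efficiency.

step 0: v2 <- ((5 % 3) * (thread % 3)) {0,1,2,3,4,5,6,7,8,9,10,11,12,13,14,15,16,17,18,19,20,21,22,23,24,25,26,27,28,29,30,31}
step 1: v2 <- (max(v3, thread) * (v1 % 3)) {0,1,2,3,4,5,6,7,8,9,10,11,12,13,14,15,16,17,18,19,20,21,22,23,24,25,26,27,28,29,30,31}
step 2: v3 <- (thread + (v1 % 4))    {0,1,2,3,4,5,6,7,8,9,10,11,12,13,14,15,16,17,18,19,20,21,22,23,24,25,26,27,28,29,30,31}
step 3: eval (v1 != -3)              {0,1,2,3,4,5,6,7,8,9,10,11,12,13,14,15,16,17,18,19,20,21,22,23,24,25,26,27,28,29,30,31}
step 4: v2 <- ((thread + thread) + (-5 + thread)) {0,1,2,3,5,6,7,8,9,10,11,12,13,14,15,16,17,18,19,20,21,22,23,24,25,26,27,28,29,30,31}
step 5: v2 <- ((v2 + 6) % -3)        {0,1,2,3,5,6,7,8,9,10,11,12,13,14,15,16,17,18,19,20,21,22,23,24,25,26,27,28,29,30,31}
step 6: v1 <- (10 + (thread * v3))   {0,1,2,3,5,6,7,8,9,10,11,12,13,14,15,16,17,18,19,20,21,22,23,24,25,26,27,28,29,30,31}
step 7: v2 <- v1                     {4}
step 8: v2 <- max(-6, (thread % 2))  {0,1,2,3,4,5,6,7,8,9,10,11,12,13,14,15,16,17,18,19,20,21,22,23,24,25,26,27,28,29,30,31}
step 9: v3 <- (5 + v3)               {0,1,2,3,4,5,6,7,8,9,10,11,12,13,14,15,16,17,18,19,20,21,22,23,24,25,26,27,28,29,30,31}
step 10: v1 <- 1                      {0,1,2,3,4,5,6,7,8,9,10,11,12,13,14,15,16,17,18,19,20,21,22,23,24,25,26,27,28,29,30,31}

Answer: 11 steps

v2: 0,1,0,1,0,1,0,1,0,1,0,1,0,1,0,1,0,1,0,1,0,1,0,1,0,1,0,1,0,1,0,1
v1: 1,1,1,1,1,1,1,1,1,1,1,1,1,1,1,1,1,1,1,1,1,1,1,1,1,1,1,1,1,1,1,1
v3: 6,6,10,10,10,10,14,14,14,14,18,18,18,18,22,22,22,22,26,26,26,26,30,30,30,30,34,34,34,34,38,38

steps = 11; useful = 318; efficiency = 318/352 = 159/176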